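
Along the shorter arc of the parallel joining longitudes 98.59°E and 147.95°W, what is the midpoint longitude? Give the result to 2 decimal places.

Signed shortest Δλ from +98.59° to -147.95° is +113.46°.
Midpoint longitude = +98.59° + (+113.46°)/2 = +98.59° + 56.73° = +155.32°.
(The naïve average (+98.59 + -147.95)/2 = -24.68° is on the wrong side of the globe.)

155.32°E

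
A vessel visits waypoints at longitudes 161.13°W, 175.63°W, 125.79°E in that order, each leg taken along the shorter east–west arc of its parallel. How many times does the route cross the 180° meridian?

1

Leg 1: -161.13° → -175.63°, shortest Δλ = -14.5° (west) — does not cross 180°.
Leg 2: -175.63° → +125.79°, shortest Δλ = -58.58° (west) — crosses 180°.
Total crossings: 1.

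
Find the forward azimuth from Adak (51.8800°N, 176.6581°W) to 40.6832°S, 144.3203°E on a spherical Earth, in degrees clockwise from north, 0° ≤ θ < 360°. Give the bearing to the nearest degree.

209°

Δλ = 144.3203 − -176.6581 = 320.9784°; wrapped into (−180°, 180°]: -39.0216°.
θ = atan2( sin Δλ · cos φ₂ , cos φ₁ · sin φ₂ − sin φ₁ · cos φ₂ · cos Δλ )
  = atan2(-0.47745, -0.86591) = -151.128° → normalised to [0°, 360°): 208.872°.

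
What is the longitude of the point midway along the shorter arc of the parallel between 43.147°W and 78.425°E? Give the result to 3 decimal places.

Signed shortest Δλ from -43.147° to +78.425° is +121.572°.
Midpoint longitude = -43.147° + (+121.572°)/2 = -43.147° + 60.786° = +17.639°.

17.639°E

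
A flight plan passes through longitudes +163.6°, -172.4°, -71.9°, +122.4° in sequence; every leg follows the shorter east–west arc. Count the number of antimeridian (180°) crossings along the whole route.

2

Leg 1: +163.6° → -172.4°, shortest Δλ = 24.0° (east) — crosses 180°.
Leg 2: -172.4° → -71.9°, shortest Δλ = 100.5° (east) — does not cross 180°.
Leg 3: -71.9° → +122.4°, shortest Δλ = -165.7° (west) — crosses 180°.
Total crossings: 2.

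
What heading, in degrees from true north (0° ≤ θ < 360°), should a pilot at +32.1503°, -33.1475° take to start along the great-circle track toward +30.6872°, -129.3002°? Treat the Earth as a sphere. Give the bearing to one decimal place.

Δλ = -129.3002 − -33.1475 = -96.1527°.
θ = atan2( sin Δλ · cos φ₂ , cos φ₁ · sin φ₂ − sin φ₁ · cos φ₂ · cos Δλ )
  = atan2(-0.85501, 0.48114) = -60.632° → normalised to [0°, 360°): 299.368°.

299.4°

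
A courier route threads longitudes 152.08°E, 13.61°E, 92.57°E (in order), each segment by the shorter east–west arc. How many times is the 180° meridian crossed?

0

Leg 1: +152.08° → +13.61°, shortest Δλ = -138.47° (west) — does not cross 180°.
Leg 2: +13.61° → +92.57°, shortest Δλ = 78.96° (east) — does not cross 180°.
Total crossings: 0.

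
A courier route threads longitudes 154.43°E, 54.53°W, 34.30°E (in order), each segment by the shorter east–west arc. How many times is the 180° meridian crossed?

1

Leg 1: +154.43° → -54.53°, shortest Δλ = 151.04° (east) — crosses 180°.
Leg 2: -54.53° → +34.30°, shortest Δλ = 88.83° (east) — does not cross 180°.
Total crossings: 1.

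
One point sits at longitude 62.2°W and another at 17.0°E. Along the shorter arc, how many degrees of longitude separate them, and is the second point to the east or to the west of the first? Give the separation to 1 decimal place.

Raw difference: 17.0 − -62.2 = 79.2°.
Normalise into (−180°, 180°]: 79.2° stays 79.2°.
Positive ⇒ the second point lies to the east; separation 79.2°.

79.2° east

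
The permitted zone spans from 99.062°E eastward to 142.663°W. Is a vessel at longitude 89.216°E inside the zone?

No

Band width going east from +99.062° to -142.663°: ((-142.663 − 99.062) mod 360) = 118.275°.
Offset of +89.216° east of the west edge: ((89.216 − 99.062) mod 360) = 350.154°.
350.154° > 118.275° ⇒ outside.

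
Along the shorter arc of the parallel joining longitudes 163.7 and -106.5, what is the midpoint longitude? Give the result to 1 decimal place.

Signed shortest Δλ from +163.7° to -106.5° is +89.8°.
Midpoint longitude = +163.7° + (+89.8°)/2 = +163.7° + 44.9° = +208.6°.
Normalise into (−180°, 180°]: -151.4°.
(The naïve average (+163.7 + -106.5)/2 = 28.6° is on the wrong side of the globe.)

-151.4°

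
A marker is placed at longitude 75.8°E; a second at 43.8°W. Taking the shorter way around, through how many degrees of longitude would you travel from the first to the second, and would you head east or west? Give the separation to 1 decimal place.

119.6° west

Raw difference: -43.8 − 75.8 = -119.6°.
Normalise into (−180°, 180°]: -119.6° stays -119.6°.
Negative ⇒ the second point lies to the west; separation 119.6°.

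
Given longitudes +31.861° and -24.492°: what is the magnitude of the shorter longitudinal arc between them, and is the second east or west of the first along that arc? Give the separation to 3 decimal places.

Raw difference: -24.492 − 31.861 = -56.353°.
Normalise into (−180°, 180°]: -56.353° stays -56.353°.
Negative ⇒ the second point lies to the west; separation 56.353°.

56.353° west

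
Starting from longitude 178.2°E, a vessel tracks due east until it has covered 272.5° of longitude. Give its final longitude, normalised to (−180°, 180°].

Start at +178.2°; shift +272.5° → +450.7°.
+450.7° lies outside (−180°, 180°]; subtract 360° → +90.7°.

90.7°E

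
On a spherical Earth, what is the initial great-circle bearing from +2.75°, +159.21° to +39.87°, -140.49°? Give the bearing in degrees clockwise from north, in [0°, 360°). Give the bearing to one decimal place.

Δλ = -140.49 − 159.21 = -299.70°; wrapped into (−180°, 180°]: 60.30°.
θ = atan2( sin Δλ · cos φ₂ , cos φ₁ · sin φ₂ − sin φ₁ · cos φ₂ · cos Δλ )
  = atan2(0.66668, 0.62207) = 46.983° → normalised to [0°, 360°): 46.983°.

47.0°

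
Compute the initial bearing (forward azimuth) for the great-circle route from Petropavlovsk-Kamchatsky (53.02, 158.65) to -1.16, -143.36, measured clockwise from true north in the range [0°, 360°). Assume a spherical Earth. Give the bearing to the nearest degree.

117°

Δλ = -143.36 − 158.65 = -302.01°; wrapped into (−180°, 180°]: 57.99°.
θ = atan2( sin Δλ · cos φ₂ , cos φ₁ · sin φ₂ − sin φ₁ · cos φ₂ · cos Δλ )
  = atan2(0.84778, -0.43553) = 117.191° → normalised to [0°, 360°): 117.191°.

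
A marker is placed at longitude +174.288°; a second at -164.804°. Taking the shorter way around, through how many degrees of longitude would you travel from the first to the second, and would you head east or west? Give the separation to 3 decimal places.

20.908° east

Raw difference: -164.804 − 174.288 = -339.092°.
Normalise into (−180°, 180°]: -339.092° + 360° = 20.908°.
Positive ⇒ the second point lies to the east; separation 20.908°.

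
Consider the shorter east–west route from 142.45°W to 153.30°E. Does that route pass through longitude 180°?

Yes

Naïve |153.30 − -142.45| = 295.75° > 180°, so the shorter arc goes the other way round — across 180°.
Signed shortest Δλ = ((153.30 − -142.45 + 180) mod 360) − 180 = -64.25°.
Going west by 64.25° from -142.45° passes through 180° before reaching +153.30°.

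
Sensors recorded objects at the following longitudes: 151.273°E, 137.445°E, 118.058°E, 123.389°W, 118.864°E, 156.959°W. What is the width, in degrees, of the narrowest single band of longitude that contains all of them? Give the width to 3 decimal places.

Sort the longitudes: -156.959°, -123.389°, +118.058°, +118.864°, +137.445°, +151.273°.
Eastward gaps between consecutive values (wrapping around): 33.570°, 241.447°, 0.806°, 18.581°, 13.828°, 51.768°.
Largest gap = 241.447° ⇒ minimal covering band is its complement: 360° − 241.447° = 118.553°.
Band runs from +118.058° eastward to -123.389°, crossing the antimeridian.

118.553°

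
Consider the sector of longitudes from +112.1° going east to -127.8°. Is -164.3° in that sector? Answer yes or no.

Band width going east from +112.1° to -127.8°: ((-127.8 − 112.1) mod 360) = 120.1°.
Offset of -164.3° east of the west edge: ((-164.3 − 112.1) mod 360) = 83.6°.
83.6° ≤ 120.1° ⇒ inside.

Yes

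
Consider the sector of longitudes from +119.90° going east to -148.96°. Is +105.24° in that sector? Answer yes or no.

Band width going east from +119.90° to -148.96°: ((-148.96 − 119.90) mod 360) = 91.14°.
Offset of +105.24° east of the west edge: ((105.24 − 119.90) mod 360) = 345.34°.
345.34° > 91.14° ⇒ outside.

No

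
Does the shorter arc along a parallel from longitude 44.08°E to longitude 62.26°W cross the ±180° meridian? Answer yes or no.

Signed shortest Δλ = ((-62.26 − 44.08 + 180) mod 360) − 180 = -106.34°.
Going west by 106.34° from +44.08° reaches -62.26° without touching 180°.

No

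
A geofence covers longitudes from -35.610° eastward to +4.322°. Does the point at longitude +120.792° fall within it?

No

Band width going east from -35.610° to +4.322°: ((4.322 − -35.610) mod 360) = 39.932°.
Offset of +120.792° east of the west edge: ((120.792 − -35.610) mod 360) = 156.402°.
156.402° > 39.932° ⇒ outside.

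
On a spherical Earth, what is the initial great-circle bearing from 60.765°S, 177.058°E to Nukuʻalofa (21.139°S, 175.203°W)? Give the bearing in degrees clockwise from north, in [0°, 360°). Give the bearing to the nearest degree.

11°

Δλ = -175.203 − 177.058 = -352.261°; wrapped into (−180°, 180°]: 7.739°.
θ = atan2( sin Δλ · cos φ₂ , cos φ₁ · sin φ₂ − sin φ₁ · cos φ₂ · cos Δλ )
  = atan2(0.12560, 0.63036) = 11.269° → normalised to [0°, 360°): 11.269°.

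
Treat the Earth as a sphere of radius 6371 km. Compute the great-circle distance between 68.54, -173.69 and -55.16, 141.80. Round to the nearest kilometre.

Δλ = 141.80 − -173.69 = 315.49°; wrapped into (−180°, 180°]: -44.51°.
Δφ = -55.16 − 68.54 = -123.70°.
a = sin²(Δφ/2) + cos φ₁ · cos φ₂ · sin²(Δλ/2) = 0.807401.
c = 2·atan2(√a, √(1−a)) = 2.23293 rad → d = 6371·c ≈ 14226.01 km.

14226 km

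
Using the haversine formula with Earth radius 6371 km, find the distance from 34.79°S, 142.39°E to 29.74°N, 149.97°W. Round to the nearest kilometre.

10083 km

Δλ = -149.97 − 142.39 = -292.36°; wrapped into (−180°, 180°]: 67.64°.
Δφ = 29.74 − -34.79 = 64.53°.
a = sin²(Δφ/2) + cos φ₁ · cos φ₂ · sin²(Δλ/2) = 0.505884.
c = 2·atan2(√a, √(1−a)) = 1.58256 rad → d = 6371·c ≈ 10082.51 km.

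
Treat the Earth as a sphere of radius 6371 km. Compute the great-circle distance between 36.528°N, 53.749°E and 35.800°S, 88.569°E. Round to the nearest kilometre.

Δλ = 88.569 − 53.749 = 34.820°.
Δφ = -35.800 − 36.528 = -72.328°.
a = sin²(Δφ/2) + cos φ₁ · cos φ₂ · sin²(Δλ/2) = 0.406564.
c = 2·atan2(√a, √(1−a)) = 1.38282 rad → d = 6371·c ≈ 8809.94 km.

8810 km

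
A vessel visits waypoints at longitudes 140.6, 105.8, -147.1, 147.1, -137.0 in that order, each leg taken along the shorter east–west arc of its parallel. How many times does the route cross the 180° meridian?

3

Leg 1: +140.6° → +105.8°, shortest Δλ = -34.8° (west) — does not cross 180°.
Leg 2: +105.8° → -147.1°, shortest Δλ = 107.1° (east) — crosses 180°.
Leg 3: -147.1° → +147.1°, shortest Δλ = -65.8° (west) — crosses 180°.
Leg 4: +147.1° → -137.0°, shortest Δλ = 75.9° (east) — crosses 180°.
Total crossings: 3.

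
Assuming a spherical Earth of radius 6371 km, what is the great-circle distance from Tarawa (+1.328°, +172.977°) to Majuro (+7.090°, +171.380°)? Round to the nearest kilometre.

Δλ = 171.380 − 172.977 = -1.597°.
Δφ = 7.090 − 1.328 = 5.762°.
a = sin²(Δφ/2) + cos φ₁ · cos φ₂ · sin²(Δλ/2) = 0.002719.
c = 2·atan2(√a, √(1−a)) = 0.10433 rad → d = 6371·c ≈ 664.71 km.

665 km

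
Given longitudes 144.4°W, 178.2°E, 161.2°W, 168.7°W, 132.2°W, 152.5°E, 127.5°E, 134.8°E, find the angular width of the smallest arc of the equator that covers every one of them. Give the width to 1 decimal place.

100.3°

Sort the longitudes: -168.7°, -161.2°, -144.4°, -132.2°, +127.5°, +134.8°, +152.5°, +178.2°.
Eastward gaps between consecutive values (wrapping around): 7.5°, 16.8°, 12.2°, 259.7°, 7.3°, 17.7°, 25.7°, 13.1°.
Largest gap = 259.7° ⇒ minimal covering band is its complement: 360° − 259.7° = 100.3°.
Band runs from +127.5° eastward to -132.2°, crossing the antimeridian.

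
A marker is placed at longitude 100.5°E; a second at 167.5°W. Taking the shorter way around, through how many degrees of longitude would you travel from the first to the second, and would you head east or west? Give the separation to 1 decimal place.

92.0° east

Raw difference: -167.5 − 100.5 = -268.0°.
Normalise into (−180°, 180°]: -268.0° + 360° = 92.0°.
Positive ⇒ the second point lies to the east; separation 92.0°.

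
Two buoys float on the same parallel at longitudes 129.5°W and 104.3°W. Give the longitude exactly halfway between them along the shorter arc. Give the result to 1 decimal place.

Signed shortest Δλ from -129.5° to -104.3° is +25.2°.
Midpoint longitude = -129.5° + (+25.2°)/2 = -129.5° + 12.6° = -116.9°.

116.9°W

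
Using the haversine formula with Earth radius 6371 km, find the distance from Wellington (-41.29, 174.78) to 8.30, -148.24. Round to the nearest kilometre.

6681 km

Δλ = -148.24 − 174.78 = -323.02°; wrapped into (−180°, 180°]: 36.98°.
Δφ = 8.30 − -41.29 = 49.59°.
a = sin²(Δφ/2) + cos φ₁ · cos φ₂ · sin²(Δλ/2) = 0.250654.
c = 2·atan2(√a, √(1−a)) = 1.04871 rad → d = 6371·c ≈ 6681.31 km.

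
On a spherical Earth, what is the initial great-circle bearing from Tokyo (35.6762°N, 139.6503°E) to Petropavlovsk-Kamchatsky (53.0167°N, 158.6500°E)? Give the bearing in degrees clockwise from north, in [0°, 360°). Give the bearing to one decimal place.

31.7°

Δλ = 158.6500 − 139.6503 = 18.9997°.
θ = atan2( sin Δλ · cos φ₂ , cos φ₁ · sin φ₂ − sin φ₁ · cos φ₂ · cos Δλ )
  = atan2(0.19585, 0.31716) = 31.696° → normalised to [0°, 360°): 31.696°.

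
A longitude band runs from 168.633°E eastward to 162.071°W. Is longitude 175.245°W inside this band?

Band width going east from +168.633° to -162.071°: ((-162.071 − 168.633) mod 360) = 29.296°.
Offset of -175.245° east of the west edge: ((-175.245 − 168.633) mod 360) = 16.122°.
16.122° ≤ 29.296° ⇒ inside.

Yes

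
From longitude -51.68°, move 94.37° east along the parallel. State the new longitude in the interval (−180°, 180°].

+42.69°

Start at -51.68°; shift +94.37° → +42.69°.
+42.69° already lies in (−180°, 180°].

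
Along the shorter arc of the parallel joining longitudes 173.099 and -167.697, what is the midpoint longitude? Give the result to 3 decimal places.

-177.299°

Signed shortest Δλ from +173.099° to -167.697° is +19.204°.
Midpoint longitude = +173.099° + (+19.204°)/2 = +173.099° + 9.602° = +182.701°.
Normalise into (−180°, 180°]: -177.299°.
(The naïve average (+173.099 + -167.697)/2 = 2.701° is on the wrong side of the globe.)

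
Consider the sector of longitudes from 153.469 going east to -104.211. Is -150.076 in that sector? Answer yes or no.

Band width going east from +153.469° to -104.211°: ((-104.211 − 153.469) mod 360) = 102.320°.
Offset of -150.076° east of the west edge: ((-150.076 − 153.469) mod 360) = 56.455°.
56.455° ≤ 102.320° ⇒ inside.

Yes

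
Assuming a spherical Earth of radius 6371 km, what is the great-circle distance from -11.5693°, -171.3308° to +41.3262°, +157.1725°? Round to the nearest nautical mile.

3623 nmi

Δλ = 157.1725 − -171.3308 = 328.5033°; wrapped into (−180°, 180°]: -31.4967°.
Δφ = 41.3262 − -11.5693 = 52.8955°.
a = sin²(Δφ/2) + cos φ₁ · cos φ₂ · sin²(Δλ/2) = 0.252560.
c = 2·atan2(√a, √(1−a)) = 1.05310 rad → d = 6371·c ≈ 6709.30 km ≈ 3622.73 nmi.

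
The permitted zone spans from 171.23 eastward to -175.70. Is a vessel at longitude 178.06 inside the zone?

Band width going east from +171.23° to -175.70°: ((-175.70 − 171.23) mod 360) = 13.07°.
Offset of +178.06° east of the west edge: ((178.06 − 171.23) mod 360) = 6.83°.
6.83° ≤ 13.07° ⇒ inside.

Yes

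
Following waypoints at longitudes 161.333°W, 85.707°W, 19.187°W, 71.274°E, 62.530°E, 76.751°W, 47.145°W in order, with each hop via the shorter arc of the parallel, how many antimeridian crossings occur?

Leg 1: -161.333° → -85.707°, shortest Δλ = 75.626° (east) — does not cross 180°.
Leg 2: -85.707° → -19.187°, shortest Δλ = 66.52° (east) — does not cross 180°.
Leg 3: -19.187° → +71.274°, shortest Δλ = 90.461° (east) — does not cross 180°.
Leg 4: +71.274° → +62.530°, shortest Δλ = -8.744° (west) — does not cross 180°.
Leg 5: +62.530° → -76.751°, shortest Δλ = -139.281° (west) — does not cross 180°.
Leg 6: -76.751° → -47.145°, shortest Δλ = 29.606° (east) — does not cross 180°.
Total crossings: 0.

0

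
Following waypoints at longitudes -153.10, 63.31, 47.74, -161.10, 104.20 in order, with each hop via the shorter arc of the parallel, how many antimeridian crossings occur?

Leg 1: -153.10° → +63.31°, shortest Δλ = -143.59° (west) — crosses 180°.
Leg 2: +63.31° → +47.74°, shortest Δλ = -15.57° (west) — does not cross 180°.
Leg 3: +47.74° → -161.10°, shortest Δλ = 151.16° (east) — crosses 180°.
Leg 4: -161.10° → +104.20°, shortest Δλ = -94.7° (west) — crosses 180°.
Total crossings: 3.

3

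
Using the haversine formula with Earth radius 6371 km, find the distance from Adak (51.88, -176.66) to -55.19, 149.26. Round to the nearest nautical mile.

6649 nmi

Δλ = 149.26 − -176.66 = 325.92°; wrapped into (−180°, 180°]: -34.08°.
Δφ = -55.19 − 51.88 = -107.07°.
a = sin²(Δφ/2) + cos φ₁ · cos φ₂ · sin²(Δλ/2) = 0.677031.
c = 2·atan2(√a, √(1−a)) = 1.93271 rad → d = 6371·c ≈ 12313.28 km ≈ 6648.64 nmi.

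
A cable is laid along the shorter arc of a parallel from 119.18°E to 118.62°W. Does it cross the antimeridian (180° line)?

Yes

Naïve |-118.62 − 119.18| = 237.8° > 180°, so the shorter arc goes the other way round — across 180°.
Signed shortest Δλ = ((-118.62 − 119.18 + 180) mod 360) − 180 = 122.2°.
Going east by 122.2° from +119.18° passes through 180° before reaching -118.62°.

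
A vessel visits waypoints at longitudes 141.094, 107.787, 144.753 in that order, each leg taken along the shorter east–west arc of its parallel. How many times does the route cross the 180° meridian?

Leg 1: +141.094° → +107.787°, shortest Δλ = -33.307° (west) — does not cross 180°.
Leg 2: +107.787° → +144.753°, shortest Δλ = 36.966° (east) — does not cross 180°.
Total crossings: 0.

0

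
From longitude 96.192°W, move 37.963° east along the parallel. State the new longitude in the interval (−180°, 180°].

58.229°W

Start at -96.192°; shift +37.963° → -58.229°.
-58.229° already lies in (−180°, 180°].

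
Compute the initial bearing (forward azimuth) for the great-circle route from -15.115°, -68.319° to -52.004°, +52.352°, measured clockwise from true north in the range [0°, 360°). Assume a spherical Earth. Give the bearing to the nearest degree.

148°

Δλ = 52.352 − -68.319 = 120.671°.
θ = atan2( sin Δλ · cos φ₂ , cos φ₁ · sin φ₂ − sin φ₁ · cos φ₂ · cos Δλ )
  = atan2(0.52949, -0.84267) = 147.857° → normalised to [0°, 360°): 147.857°.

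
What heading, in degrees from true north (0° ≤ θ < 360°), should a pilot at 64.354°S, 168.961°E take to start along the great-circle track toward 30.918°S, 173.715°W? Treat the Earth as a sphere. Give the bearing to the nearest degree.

Δλ = -173.715 − 168.961 = -342.676°; wrapped into (−180°, 180°]: 17.324°.
θ = atan2( sin Δλ · cos φ₂ , cos φ₁ · sin φ₂ − sin φ₁ · cos φ₂ · cos Δλ )
  = atan2(0.25546, 0.51592) = 26.343° → normalised to [0°, 360°): 26.343°.

26°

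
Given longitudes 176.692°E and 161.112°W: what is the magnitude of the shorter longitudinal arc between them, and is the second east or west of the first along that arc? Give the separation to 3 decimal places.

22.196° east

Raw difference: -161.112 − 176.692 = -337.804°.
Normalise into (−180°, 180°]: -337.804° + 360° = 22.196°.
Positive ⇒ the second point lies to the east; separation 22.196°.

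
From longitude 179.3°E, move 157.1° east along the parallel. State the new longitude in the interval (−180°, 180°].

Start at +179.3°; shift +157.1° → +336.4°.
+336.4° lies outside (−180°, 180°]; subtract 360° → -23.6°.

23.6°W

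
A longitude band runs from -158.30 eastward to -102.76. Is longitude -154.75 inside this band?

Yes

Band width going east from -158.30° to -102.76°: ((-102.76 − -158.30) mod 360) = 55.54°.
Offset of -154.75° east of the west edge: ((-154.75 − -158.30) mod 360) = 3.55°.
3.55° ≤ 55.54° ⇒ inside.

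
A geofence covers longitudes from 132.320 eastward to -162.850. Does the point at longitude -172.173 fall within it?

Yes

Band width going east from +132.320° to -162.850°: ((-162.850 − 132.320) mod 360) = 64.830°.
Offset of -172.173° east of the west edge: ((-172.173 − 132.320) mod 360) = 55.507°.
55.507° ≤ 64.830° ⇒ inside.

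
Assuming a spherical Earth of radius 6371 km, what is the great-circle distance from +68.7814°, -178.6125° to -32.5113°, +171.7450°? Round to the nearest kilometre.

Δλ = 171.7450 − -178.6125 = 350.3575°; wrapped into (−180°, 180°]: -9.6425°.
Δφ = -32.5113 − 68.7814 = -101.2927°.
a = sin²(Δφ/2) + cos φ₁ · cos φ₂ · sin²(Δλ/2) = 0.600067.
c = 2·atan2(√a, √(1−a)) = 1.77229 rad → d = 6371·c ≈ 11291.26 km.

11291 km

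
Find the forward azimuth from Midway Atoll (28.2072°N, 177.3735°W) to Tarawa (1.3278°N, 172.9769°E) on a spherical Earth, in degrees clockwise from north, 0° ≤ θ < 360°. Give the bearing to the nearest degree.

201°

Δλ = 172.9769 − -177.3735 = 350.3504°; wrapped into (−180°, 180°]: -9.6496°.
θ = atan2( sin Δλ · cos φ₂ , cos φ₁ · sin φ₂ − sin φ₁ · cos φ₂ · cos Δλ )
  = atan2(-0.16758, -0.44543) = -159.383° → normalised to [0°, 360°): 200.617°.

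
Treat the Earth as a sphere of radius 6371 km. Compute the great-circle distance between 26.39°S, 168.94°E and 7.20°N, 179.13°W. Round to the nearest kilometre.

Δλ = -179.13 − 168.94 = -348.07°; wrapped into (−180°, 180°]: 11.93°.
Δφ = 7.20 − -26.39 = 33.59°.
a = sin²(Δφ/2) + cos φ₁ · cos φ₂ · sin²(Δλ/2) = 0.093089.
c = 2·atan2(√a, √(1−a)) = 0.62010 rad → d = 6371·c ≈ 3950.64 km.

3951 km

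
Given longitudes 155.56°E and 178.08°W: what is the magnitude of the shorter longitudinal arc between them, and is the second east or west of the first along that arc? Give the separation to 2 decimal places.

Raw difference: -178.08 − 155.56 = -333.64°.
Normalise into (−180°, 180°]: -333.64° + 360° = 26.36°.
Positive ⇒ the second point lies to the east; separation 26.36°.

26.36° east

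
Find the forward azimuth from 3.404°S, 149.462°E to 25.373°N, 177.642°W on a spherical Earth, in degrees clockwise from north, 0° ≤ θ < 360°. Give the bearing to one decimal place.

46.1°

Δλ = -177.642 − 149.462 = -327.104°; wrapped into (−180°, 180°]: 32.896°.
θ = atan2( sin Δλ · cos φ₂ , cos φ₁ · sin φ₂ − sin φ₁ · cos φ₂ · cos Δλ )
  = atan2(0.49073, 0.47280) = 46.066° → normalised to [0°, 360°): 46.066°.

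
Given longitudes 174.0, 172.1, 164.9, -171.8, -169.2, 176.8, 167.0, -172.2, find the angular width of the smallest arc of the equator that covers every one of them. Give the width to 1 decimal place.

25.9°

Sort the longitudes: -172.2°, -171.8°, -169.2°, +164.9°, +167.0°, +172.1°, +174.0°, +176.8°.
Eastward gaps between consecutive values (wrapping around): 0.4°, 2.6°, 334.1°, 2.1°, 5.1°, 1.9°, 2.8°, 11.0°.
Largest gap = 334.1° ⇒ minimal covering band is its complement: 360° − 334.1° = 25.9°.
Band runs from +164.9° eastward to -169.2°, crossing the antimeridian.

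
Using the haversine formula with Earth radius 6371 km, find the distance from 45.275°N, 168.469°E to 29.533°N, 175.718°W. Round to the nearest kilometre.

Δλ = -175.718 − 168.469 = -344.187°; wrapped into (−180°, 180°]: 15.813°.
Δφ = 29.533 − 45.275 = -15.742°.
a = sin²(Δφ/2) + cos φ₁ · cos φ₂ · sin²(Δλ/2) = 0.030339.
c = 2·atan2(√a, √(1−a)) = 0.35015 rad → d = 6371·c ≈ 2230.79 km.

2231 km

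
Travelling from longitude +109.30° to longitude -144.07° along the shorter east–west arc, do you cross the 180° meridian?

Yes

Naïve |-144.07 − 109.30| = 253.37° > 180°, so the shorter arc goes the other way round — across 180°.
Signed shortest Δλ = ((-144.07 − 109.30 + 180) mod 360) − 180 = 106.63°.
Going east by 106.63° from +109.30° passes through 180° before reaching -144.07°.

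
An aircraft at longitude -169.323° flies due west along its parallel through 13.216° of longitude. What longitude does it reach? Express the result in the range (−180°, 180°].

Start at -169.323°; shift −13.216° → -182.539°.
-182.539° lies outside (−180°, 180°]; add 360° → +177.461°.

+177.461°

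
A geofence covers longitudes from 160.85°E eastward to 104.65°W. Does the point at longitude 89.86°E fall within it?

No

Band width going east from +160.85° to -104.65°: ((-104.65 − 160.85) mod 360) = 94.50°.
Offset of +89.86° east of the west edge: ((89.86 − 160.85) mod 360) = 289.01°.
289.01° > 94.50° ⇒ outside.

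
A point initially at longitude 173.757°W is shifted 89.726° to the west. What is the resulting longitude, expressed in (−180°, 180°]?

Start at -173.757°; shift −89.726° → -263.483°.
-263.483° lies outside (−180°, 180°]; add 360° → +96.517°.

96.517°E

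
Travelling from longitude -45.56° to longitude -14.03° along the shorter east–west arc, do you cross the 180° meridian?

Signed shortest Δλ = ((-14.03 − -45.56 + 180) mod 360) − 180 = 31.53°.
Going east by 31.53° from -45.56° reaches -14.03° without touching 180°.

No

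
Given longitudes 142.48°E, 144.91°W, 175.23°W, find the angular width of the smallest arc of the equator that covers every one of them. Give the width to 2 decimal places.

72.61°

Sort the longitudes: -175.23°, -144.91°, +142.48°.
Eastward gaps between consecutive values (wrapping around): 30.32°, 287.39°, 42.29°.
Largest gap = 287.39° ⇒ minimal covering band is its complement: 360° − 287.39° = 72.61°.
Band runs from +142.48° eastward to -144.91°, crossing the antimeridian.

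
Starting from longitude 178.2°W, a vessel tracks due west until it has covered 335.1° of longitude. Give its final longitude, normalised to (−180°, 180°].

Start at -178.2°; shift −335.1° → -513.3°.
-513.3° lies outside (−180°, 180°]; add 360° → -153.3°.

153.3°W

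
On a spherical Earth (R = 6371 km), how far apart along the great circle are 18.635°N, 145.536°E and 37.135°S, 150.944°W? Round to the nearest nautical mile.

Δλ = -150.944 − 145.536 = -296.480°; wrapped into (−180°, 180°]: 63.520°.
Δφ = -37.135 − 18.635 = -55.770°.
a = sin²(Δφ/2) + cos φ₁ · cos φ₂ · sin²(Δλ/2) = 0.428036.
c = 2·atan2(√a, √(1−a)) = 1.42637 rad → d = 6371·c ≈ 9087.39 km ≈ 4906.80 nmi.

4907 nmi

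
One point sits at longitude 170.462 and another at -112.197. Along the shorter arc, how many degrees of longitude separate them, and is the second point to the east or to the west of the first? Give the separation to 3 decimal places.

77.341° east

Raw difference: -112.197 − 170.462 = -282.659°.
Normalise into (−180°, 180°]: -282.659° + 360° = 77.341°.
Positive ⇒ the second point lies to the east; separation 77.341°.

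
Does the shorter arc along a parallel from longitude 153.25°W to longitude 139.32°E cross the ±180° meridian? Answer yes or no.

Naïve |139.32 − -153.25| = 292.57° > 180°, so the shorter arc goes the other way round — across 180°.
Signed shortest Δλ = ((139.32 − -153.25 + 180) mod 360) − 180 = -67.43°.
Going west by 67.43° from -153.25° passes through 180° before reaching +139.32°.

Yes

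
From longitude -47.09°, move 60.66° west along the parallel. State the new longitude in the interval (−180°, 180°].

Start at -47.09°; shift −60.66° → -107.75°.
-107.75° already lies in (−180°, 180°].

-107.75°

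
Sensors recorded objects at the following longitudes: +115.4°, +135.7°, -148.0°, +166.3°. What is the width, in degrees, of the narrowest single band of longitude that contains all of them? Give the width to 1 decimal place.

96.6°

Sort the longitudes: -148.0°, +115.4°, +135.7°, +166.3°.
Eastward gaps between consecutive values (wrapping around): 263.4°, 20.3°, 30.6°, 45.7°.
Largest gap = 263.4° ⇒ minimal covering band is its complement: 360° − 263.4° = 96.6°.
Band runs from +115.4° eastward to -148.0°, crossing the antimeridian.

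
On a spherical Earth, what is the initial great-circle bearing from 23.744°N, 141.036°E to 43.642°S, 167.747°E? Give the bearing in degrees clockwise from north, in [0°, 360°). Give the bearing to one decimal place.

160.0°

Δλ = 167.747 − 141.036 = 26.711°.
θ = atan2( sin Δλ · cos φ₂ , cos φ₁ · sin φ₂ − sin φ₁ · cos φ₂ · cos Δλ )
  = atan2(0.32528, -0.89202) = 159.965° → normalised to [0°, 360°): 159.965°.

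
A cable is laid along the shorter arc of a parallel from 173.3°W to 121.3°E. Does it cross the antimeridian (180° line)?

Naïve |121.3 − -173.3| = 294.6° > 180°, so the shorter arc goes the other way round — across 180°.
Signed shortest Δλ = ((121.3 − -173.3 + 180) mod 360) − 180 = -65.4°.
Going west by 65.4° from -173.3° passes through 180° before reaching +121.3°.

Yes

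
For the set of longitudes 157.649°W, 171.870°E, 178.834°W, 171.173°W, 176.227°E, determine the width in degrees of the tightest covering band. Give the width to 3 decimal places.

Sort the longitudes: -178.834°, -171.173°, -157.649°, +171.870°, +176.227°.
Eastward gaps between consecutive values (wrapping around): 7.661°, 13.524°, 329.519°, 4.357°, 4.939°.
Largest gap = 329.519° ⇒ minimal covering band is its complement: 360° − 329.519° = 30.481°.
Band runs from +171.870° eastward to -157.649°, crossing the antimeridian.

30.481°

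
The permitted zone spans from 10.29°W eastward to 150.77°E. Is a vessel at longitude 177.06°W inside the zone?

No

Band width going east from -10.29° to +150.77°: ((150.77 − -10.29) mod 360) = 161.06°.
Offset of -177.06° east of the west edge: ((-177.06 − -10.29) mod 360) = 193.23°.
193.23° > 161.06° ⇒ outside.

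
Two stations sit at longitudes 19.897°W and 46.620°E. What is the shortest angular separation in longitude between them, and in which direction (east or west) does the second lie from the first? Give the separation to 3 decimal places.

66.517° east

Raw difference: 46.620 − -19.897 = 66.517°.
Normalise into (−180°, 180°]: 66.517° stays 66.517°.
Positive ⇒ the second point lies to the east; separation 66.517°.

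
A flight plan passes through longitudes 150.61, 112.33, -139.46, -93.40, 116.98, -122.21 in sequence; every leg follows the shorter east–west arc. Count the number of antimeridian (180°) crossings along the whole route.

3

Leg 1: +150.61° → +112.33°, shortest Δλ = -38.28° (west) — does not cross 180°.
Leg 2: +112.33° → -139.46°, shortest Δλ = 108.21° (east) — crosses 180°.
Leg 3: -139.46° → -93.40°, shortest Δλ = 46.06° (east) — does not cross 180°.
Leg 4: -93.40° → +116.98°, shortest Δλ = -149.62° (west) — crosses 180°.
Leg 5: +116.98° → -122.21°, shortest Δλ = 120.81° (east) — crosses 180°.
Total crossings: 3.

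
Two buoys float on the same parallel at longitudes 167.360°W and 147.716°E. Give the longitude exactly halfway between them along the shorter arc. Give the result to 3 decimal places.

Signed shortest Δλ from -167.360° to +147.716° is -44.924°.
Midpoint longitude = -167.360° + (-44.924°)/2 = -167.360° − 22.462° = -189.822°.
Normalise into (−180°, 180°]: +170.178°.
(The naïve average (-167.360 + +147.716)/2 = -9.822° is on the wrong side of the globe.)

170.178°E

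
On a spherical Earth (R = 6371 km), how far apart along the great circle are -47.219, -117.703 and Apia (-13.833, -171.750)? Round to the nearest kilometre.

Δλ = -171.750 − -117.703 = -54.047°.
Δφ = -13.833 − -47.219 = 33.386°.
a = sin²(Δφ/2) + cos φ₁ · cos φ₂ · sin²(Δλ/2) = 0.218655.
c = 2·atan2(√a, √(1−a)) = 0.97316 rad → d = 6371·c ≈ 6200.01 km.

6200 km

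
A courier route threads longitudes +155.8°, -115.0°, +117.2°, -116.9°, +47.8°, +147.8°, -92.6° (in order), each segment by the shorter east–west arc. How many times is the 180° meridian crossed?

4

Leg 1: +155.8° → -115.0°, shortest Δλ = 89.2° (east) — crosses 180°.
Leg 2: -115.0° → +117.2°, shortest Δλ = -127.8° (west) — crosses 180°.
Leg 3: +117.2° → -116.9°, shortest Δλ = 125.9° (east) — crosses 180°.
Leg 4: -116.9° → +47.8°, shortest Δλ = 164.7° (east) — does not cross 180°.
Leg 5: +47.8° → +147.8°, shortest Δλ = 100.0° (east) — does not cross 180°.
Leg 6: +147.8° → -92.6°, shortest Δλ = 119.6° (east) — crosses 180°.
Total crossings: 4.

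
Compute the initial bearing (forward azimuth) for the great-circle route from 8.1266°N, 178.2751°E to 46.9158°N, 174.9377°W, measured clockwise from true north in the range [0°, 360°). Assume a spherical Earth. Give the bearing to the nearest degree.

7°

Δλ = -174.9377 − 178.2751 = -353.2128°; wrapped into (−180°, 180°]: 6.7872°.
θ = atan2( sin Δλ · cos φ₂ , cos φ₁ · sin φ₂ − sin φ₁ · cos φ₂ · cos Δλ )
  = atan2(0.08073, 0.62713) = 7.335° → normalised to [0°, 360°): 7.335°.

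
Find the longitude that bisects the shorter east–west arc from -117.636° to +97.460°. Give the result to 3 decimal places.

+169.912°

Signed shortest Δλ from -117.636° to +97.460° is -144.904°.
Midpoint longitude = -117.636° + (-144.904°)/2 = -117.636° − 72.452° = -190.088°.
Normalise into (−180°, 180°]: +169.912°.
(The naïve average (-117.636 + +97.460)/2 = -10.088° is on the wrong side of the globe.)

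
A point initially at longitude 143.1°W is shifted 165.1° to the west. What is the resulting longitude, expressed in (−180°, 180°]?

51.8°E

Start at -143.1°; shift −165.1° → -308.2°.
-308.2° lies outside (−180°, 180°]; add 360° → +51.8°.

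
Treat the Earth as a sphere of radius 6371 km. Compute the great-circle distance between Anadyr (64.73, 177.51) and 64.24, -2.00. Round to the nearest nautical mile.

3064 nmi

Δλ = -2.00 − 177.51 = -179.51°.
Δφ = 64.24 − 64.73 = -0.49°.
a = sin²(Δφ/2) + cos φ₁ · cos φ₂ · sin²(Δλ/2) = 0.185540.
c = 2·atan2(√a, √(1−a)) = 0.89063 rad → d = 6371·c ≈ 5674.22 km ≈ 3063.83 nmi.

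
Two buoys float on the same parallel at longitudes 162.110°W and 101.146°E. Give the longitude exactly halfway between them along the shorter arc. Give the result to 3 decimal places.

Signed shortest Δλ from -162.110° to +101.146° is -96.744°.
Midpoint longitude = -162.110° + (-96.744°)/2 = -162.110° − 48.372° = -210.482°.
Normalise into (−180°, 180°]: +149.518°.
(The naïve average (-162.110 + +101.146)/2 = -30.482° is on the wrong side of the globe.)

149.518°E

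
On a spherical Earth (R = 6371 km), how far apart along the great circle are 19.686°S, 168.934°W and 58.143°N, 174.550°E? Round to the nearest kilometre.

Δλ = 174.550 − -168.934 = 343.484°; wrapped into (−180°, 180°]: -16.516°.
Δφ = 58.143 − -19.686 = 77.829°.
a = sin²(Δφ/2) + cos φ₁ · cos φ₂ · sin²(Δλ/2) = 0.404837.
c = 2·atan2(√a, √(1−a)) = 1.37930 rad → d = 6371·c ≈ 8787.53 km.

8788 km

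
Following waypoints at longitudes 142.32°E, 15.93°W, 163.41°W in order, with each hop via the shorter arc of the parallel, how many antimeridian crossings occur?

0

Leg 1: +142.32° → -15.93°, shortest Δλ = -158.25° (west) — does not cross 180°.
Leg 2: -15.93° → -163.41°, shortest Δλ = -147.48° (west) — does not cross 180°.
Total crossings: 0.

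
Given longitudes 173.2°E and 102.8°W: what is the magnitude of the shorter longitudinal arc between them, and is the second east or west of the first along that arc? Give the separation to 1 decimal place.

Raw difference: -102.8 − 173.2 = -276.0°.
Normalise into (−180°, 180°]: -276.0° + 360° = 84.0°.
Positive ⇒ the second point lies to the east; separation 84.0°.

84.0° east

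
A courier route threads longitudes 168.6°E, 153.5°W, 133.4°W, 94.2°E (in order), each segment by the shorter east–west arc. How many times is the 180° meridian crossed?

2

Leg 1: +168.6° → -153.5°, shortest Δλ = 37.9° (east) — crosses 180°.
Leg 2: -153.5° → -133.4°, shortest Δλ = 20.1° (east) — does not cross 180°.
Leg 3: -133.4° → +94.2°, shortest Δλ = -132.4° (west) — crosses 180°.
Total crossings: 2.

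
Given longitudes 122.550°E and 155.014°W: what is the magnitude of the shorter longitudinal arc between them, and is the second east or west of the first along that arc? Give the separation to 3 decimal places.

Raw difference: -155.014 − 122.550 = -277.564°.
Normalise into (−180°, 180°]: -277.564° + 360° = 82.436°.
Positive ⇒ the second point lies to the east; separation 82.436°.

82.436° east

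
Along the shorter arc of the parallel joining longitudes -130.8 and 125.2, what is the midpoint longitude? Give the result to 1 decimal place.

Signed shortest Δλ from -130.8° to +125.2° is -104.0°.
Midpoint longitude = -130.8° + (-104.0°)/2 = -130.8° − 52.0° = -182.8°.
Normalise into (−180°, 180°]: +177.2°.
(The naïve average (-130.8 + +125.2)/2 = -2.8° is on the wrong side of the globe.)

+177.2°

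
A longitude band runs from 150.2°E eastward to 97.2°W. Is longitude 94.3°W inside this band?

Band width going east from +150.2° to -97.2°: ((-97.2 − 150.2) mod 360) = 112.6°.
Offset of -94.3° east of the west edge: ((-94.3 − 150.2) mod 360) = 115.5°.
115.5° > 112.6° ⇒ outside.

No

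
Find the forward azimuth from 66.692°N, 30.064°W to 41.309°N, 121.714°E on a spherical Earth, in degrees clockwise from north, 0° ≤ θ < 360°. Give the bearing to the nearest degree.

22°

Δλ = 121.714 − -30.064 = 151.778°.
θ = atan2( sin Δλ · cos φ₂ , cos φ₁ · sin φ₂ − sin φ₁ · cos φ₂ · cos Δλ )
  = atan2(0.35522, 0.86904) = 22.232° → normalised to [0°, 360°): 22.232°.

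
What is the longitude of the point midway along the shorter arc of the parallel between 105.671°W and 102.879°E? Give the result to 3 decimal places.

Signed shortest Δλ from -105.671° to +102.879° is -151.450°.
Midpoint longitude = -105.671° + (-151.450°)/2 = -105.671° − 75.725° = -181.396°.
Normalise into (−180°, 180°]: +178.604°.
(The naïve average (-105.671 + +102.879)/2 = -1.396° is on the wrong side of the globe.)

178.604°E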